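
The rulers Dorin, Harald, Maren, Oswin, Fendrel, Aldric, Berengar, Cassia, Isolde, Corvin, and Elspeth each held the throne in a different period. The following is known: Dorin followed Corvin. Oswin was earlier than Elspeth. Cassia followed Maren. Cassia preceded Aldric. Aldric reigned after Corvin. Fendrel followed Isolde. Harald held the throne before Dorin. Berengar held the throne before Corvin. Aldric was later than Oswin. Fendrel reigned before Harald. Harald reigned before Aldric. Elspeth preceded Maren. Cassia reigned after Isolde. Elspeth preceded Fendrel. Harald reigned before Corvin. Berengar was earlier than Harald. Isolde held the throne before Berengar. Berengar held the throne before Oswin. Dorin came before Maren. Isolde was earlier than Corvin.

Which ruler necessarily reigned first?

Isolde has a chain of constraints placing them before every other ruler, so Isolde must be first.

Isolde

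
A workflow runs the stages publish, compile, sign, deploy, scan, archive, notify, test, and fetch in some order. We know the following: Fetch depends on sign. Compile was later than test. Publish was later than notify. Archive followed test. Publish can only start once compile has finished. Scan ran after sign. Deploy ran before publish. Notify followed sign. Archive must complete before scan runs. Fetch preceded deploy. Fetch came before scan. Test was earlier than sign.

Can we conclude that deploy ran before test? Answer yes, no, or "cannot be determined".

no

Tracing the constraints gives test → sign → fetch → deploy, so test must come before deploy.
That means deploy cannot be before test.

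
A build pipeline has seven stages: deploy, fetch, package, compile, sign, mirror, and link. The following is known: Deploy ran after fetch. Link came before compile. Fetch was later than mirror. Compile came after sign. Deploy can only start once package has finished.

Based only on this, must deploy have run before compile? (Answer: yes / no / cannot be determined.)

cannot be determined

No chain of stated constraints runs from deploy to compile, and none runs from compile to deploy either.
So the relative order of deploy and compile is not fixed by the given facts.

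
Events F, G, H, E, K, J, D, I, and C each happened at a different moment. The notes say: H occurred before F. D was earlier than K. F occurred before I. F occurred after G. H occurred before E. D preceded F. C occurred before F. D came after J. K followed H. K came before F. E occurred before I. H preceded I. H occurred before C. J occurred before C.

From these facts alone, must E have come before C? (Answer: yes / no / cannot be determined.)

cannot be determined

No chain of stated constraints runs from E to C, and none runs from C to E either.
So the relative order of E and C is not fixed by the given facts.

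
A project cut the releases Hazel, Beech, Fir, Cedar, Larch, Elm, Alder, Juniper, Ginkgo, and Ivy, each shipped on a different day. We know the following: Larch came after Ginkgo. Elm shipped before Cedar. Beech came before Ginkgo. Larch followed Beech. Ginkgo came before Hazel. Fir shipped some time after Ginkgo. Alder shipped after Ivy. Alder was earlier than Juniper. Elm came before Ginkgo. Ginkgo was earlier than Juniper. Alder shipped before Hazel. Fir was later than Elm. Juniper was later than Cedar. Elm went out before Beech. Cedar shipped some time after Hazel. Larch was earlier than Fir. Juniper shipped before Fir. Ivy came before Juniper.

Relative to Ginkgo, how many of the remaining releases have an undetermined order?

2

Forced before Ginkgo: Beech and Elm; forced after Ginkgo: Cedar, Fir, Hazel, Juniper, and Larch.
That leaves Alder and Ivy with no forced order relative to Ginkgo — 2.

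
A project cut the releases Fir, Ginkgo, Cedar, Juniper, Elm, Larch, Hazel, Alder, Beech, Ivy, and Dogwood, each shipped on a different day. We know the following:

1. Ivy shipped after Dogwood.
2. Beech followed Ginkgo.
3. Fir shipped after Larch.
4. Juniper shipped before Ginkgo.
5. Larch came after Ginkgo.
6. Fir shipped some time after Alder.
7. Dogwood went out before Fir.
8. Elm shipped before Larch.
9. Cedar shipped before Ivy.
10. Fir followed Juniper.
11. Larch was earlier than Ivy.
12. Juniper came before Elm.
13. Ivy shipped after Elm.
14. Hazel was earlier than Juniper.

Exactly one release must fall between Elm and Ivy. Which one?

Tracing the constraints gives Elm → Larch → Ivy, so Larch sits after Elm and before Ivy.
No other release is forced both after Elm and before Ivy.

Larch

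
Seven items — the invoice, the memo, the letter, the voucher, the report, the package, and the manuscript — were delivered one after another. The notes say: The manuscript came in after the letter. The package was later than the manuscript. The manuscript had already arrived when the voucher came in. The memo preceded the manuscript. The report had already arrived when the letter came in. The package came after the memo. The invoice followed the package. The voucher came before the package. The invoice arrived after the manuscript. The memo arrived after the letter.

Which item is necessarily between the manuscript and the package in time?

the voucher

Tracing the constraints gives the manuscript → the voucher → the package, so the voucher sits after the manuscript and before the package.
No other item is forced both after the manuscript and before the package.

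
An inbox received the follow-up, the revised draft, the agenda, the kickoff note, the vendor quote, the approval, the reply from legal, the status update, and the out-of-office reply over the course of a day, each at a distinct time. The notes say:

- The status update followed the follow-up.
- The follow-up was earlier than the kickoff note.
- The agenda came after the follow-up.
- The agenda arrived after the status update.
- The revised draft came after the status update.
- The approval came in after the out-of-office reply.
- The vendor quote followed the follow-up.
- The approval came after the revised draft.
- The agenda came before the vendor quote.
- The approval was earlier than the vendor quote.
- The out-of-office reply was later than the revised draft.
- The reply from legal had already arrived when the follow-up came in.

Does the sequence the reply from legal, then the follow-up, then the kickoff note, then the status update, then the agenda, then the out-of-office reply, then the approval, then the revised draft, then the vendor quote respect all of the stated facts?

no

The constraints require the revised draft before the out-of-office reply, but in the proposed sequence the out-of-office reply appears ahead of the revised draft. That one violation is enough.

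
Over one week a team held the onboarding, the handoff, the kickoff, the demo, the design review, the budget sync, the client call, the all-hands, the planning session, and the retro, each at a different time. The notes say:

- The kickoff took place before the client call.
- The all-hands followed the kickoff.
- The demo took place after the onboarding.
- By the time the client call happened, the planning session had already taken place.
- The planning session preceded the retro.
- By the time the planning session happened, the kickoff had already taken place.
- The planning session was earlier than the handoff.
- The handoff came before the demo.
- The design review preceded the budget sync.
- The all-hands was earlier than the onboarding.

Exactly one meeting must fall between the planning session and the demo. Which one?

Tracing the constraints gives the planning session → the handoff → the demo, so the handoff sits after the planning session and before the demo.
No other meeting is forced both after the planning session and before the demo.

the handoff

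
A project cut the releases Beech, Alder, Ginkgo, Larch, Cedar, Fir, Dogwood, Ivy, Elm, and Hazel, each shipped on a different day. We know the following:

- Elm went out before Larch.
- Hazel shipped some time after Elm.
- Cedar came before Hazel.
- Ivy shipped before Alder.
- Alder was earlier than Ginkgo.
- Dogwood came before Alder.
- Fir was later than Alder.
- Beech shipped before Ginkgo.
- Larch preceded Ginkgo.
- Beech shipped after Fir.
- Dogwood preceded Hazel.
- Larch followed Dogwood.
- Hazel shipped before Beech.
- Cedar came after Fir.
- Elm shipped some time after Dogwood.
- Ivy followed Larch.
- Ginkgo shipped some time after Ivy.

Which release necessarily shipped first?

Dogwood has a chain of constraints placing it before every other release, so Dogwood must be first.

Dogwood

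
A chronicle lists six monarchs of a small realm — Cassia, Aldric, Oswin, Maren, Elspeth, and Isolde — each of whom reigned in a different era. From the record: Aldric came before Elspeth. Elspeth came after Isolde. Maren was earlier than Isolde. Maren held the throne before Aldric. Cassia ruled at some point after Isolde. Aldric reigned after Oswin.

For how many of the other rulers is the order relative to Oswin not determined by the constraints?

3

Forced after Oswin: Aldric and Elspeth.
That leaves Cassia, Isolde, and Maren with no forced order relative to Oswin — 3.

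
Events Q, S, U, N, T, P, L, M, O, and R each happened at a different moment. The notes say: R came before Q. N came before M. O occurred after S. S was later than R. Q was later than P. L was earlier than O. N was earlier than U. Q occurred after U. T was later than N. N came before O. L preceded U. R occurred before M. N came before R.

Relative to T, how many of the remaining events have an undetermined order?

Forced before T: N.
That leaves L, M, O, P, Q, R, S, and U with no forced order relative to T — 8.

8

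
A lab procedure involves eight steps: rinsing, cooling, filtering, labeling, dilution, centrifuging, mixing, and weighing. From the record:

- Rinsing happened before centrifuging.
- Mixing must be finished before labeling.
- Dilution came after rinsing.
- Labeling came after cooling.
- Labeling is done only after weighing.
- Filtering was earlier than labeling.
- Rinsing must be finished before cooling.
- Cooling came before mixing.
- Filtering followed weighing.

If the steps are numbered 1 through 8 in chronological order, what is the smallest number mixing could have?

3

Cooling and rinsing must both come before mixing — 2 forced predecessors.
Nothing else is forced ahead of mixing, so its earliest slot is position 2 + 1 = 3.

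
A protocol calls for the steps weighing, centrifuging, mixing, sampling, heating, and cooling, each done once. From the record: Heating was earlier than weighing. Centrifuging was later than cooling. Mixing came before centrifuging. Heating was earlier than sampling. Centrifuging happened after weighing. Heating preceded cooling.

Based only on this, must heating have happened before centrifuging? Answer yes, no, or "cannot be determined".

yes

Chain the constraints: heating → cooling → centrifuging. Each link is directly stated, so heating comes before centrifuging.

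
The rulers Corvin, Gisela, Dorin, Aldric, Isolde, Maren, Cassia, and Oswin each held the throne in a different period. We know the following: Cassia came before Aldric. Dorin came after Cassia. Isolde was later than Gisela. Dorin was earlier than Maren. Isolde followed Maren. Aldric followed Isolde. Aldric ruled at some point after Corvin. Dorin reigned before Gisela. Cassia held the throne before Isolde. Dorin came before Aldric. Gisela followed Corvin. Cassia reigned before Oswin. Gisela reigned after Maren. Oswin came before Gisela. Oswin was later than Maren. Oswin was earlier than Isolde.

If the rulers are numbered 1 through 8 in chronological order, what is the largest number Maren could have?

Maren must come before Aldric, Gisela, Isolde, and Oswin — 4 rulers forced after them.
Everything else can be placed before Maren in some valid order, so Maren can sit as late as position 8 − 4 = 4.

4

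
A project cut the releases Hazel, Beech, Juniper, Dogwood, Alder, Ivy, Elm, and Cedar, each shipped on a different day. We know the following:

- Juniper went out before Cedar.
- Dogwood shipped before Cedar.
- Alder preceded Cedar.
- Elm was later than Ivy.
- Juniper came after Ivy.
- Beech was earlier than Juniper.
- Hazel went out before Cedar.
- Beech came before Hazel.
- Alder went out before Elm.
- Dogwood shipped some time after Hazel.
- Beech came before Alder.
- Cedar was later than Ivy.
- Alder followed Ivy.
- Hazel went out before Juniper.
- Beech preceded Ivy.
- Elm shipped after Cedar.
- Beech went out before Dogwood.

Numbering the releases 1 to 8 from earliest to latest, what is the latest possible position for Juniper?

6

Juniper must come before Cedar and Elm — 2 releases forced after it.
Everything else can be placed before Juniper in some valid order, so Juniper can sit as late as position 8 − 2 = 6.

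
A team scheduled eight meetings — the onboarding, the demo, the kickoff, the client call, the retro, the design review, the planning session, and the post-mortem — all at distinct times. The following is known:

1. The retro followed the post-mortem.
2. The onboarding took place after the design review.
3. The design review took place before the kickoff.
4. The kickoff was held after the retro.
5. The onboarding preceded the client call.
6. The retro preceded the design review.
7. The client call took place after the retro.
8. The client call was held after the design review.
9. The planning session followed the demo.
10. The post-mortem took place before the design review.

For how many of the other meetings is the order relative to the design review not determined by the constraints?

Forced before the design review: the post-mortem and the retro; forced after the design review: the client call, the kickoff, and the onboarding.
That leaves the demo and the planning session with no forced order relative to the design review — 2.

2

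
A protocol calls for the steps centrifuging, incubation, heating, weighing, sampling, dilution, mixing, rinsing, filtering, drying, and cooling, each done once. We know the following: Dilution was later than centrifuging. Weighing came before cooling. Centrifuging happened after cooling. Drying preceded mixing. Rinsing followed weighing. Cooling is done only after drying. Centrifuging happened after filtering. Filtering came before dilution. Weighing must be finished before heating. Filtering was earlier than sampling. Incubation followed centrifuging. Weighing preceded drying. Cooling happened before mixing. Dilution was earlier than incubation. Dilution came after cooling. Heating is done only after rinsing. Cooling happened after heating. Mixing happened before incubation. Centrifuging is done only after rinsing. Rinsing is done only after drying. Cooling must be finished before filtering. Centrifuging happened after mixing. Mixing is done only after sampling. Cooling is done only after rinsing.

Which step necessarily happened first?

Weighing has a chain of constraints placing it before every other step, so weighing must be first.

weighing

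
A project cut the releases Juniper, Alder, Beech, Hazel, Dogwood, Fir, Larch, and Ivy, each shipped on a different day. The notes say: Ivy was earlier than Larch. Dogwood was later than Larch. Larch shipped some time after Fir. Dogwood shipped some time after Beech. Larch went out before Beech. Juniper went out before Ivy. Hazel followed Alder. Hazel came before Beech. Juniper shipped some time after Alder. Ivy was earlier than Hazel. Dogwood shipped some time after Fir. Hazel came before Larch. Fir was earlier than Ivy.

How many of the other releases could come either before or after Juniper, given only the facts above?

1

Forced before Juniper: Alder; forced after Juniper: Beech, Dogwood, Hazel, Ivy, and Larch.
That leaves Fir with no forced order relative to Juniper — 1.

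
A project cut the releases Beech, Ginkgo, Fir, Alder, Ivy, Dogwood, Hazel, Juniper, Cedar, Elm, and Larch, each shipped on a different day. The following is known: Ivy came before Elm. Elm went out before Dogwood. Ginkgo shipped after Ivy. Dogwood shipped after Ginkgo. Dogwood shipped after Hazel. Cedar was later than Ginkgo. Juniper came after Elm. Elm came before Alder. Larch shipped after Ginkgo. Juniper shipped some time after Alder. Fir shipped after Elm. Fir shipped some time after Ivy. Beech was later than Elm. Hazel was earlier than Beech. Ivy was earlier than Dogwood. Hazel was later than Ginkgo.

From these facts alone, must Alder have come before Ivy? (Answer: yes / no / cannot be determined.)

Tracing the constraints gives Ivy → Elm → Alder, so Ivy must come before Alder.
That means Alder cannot be before Ivy.

no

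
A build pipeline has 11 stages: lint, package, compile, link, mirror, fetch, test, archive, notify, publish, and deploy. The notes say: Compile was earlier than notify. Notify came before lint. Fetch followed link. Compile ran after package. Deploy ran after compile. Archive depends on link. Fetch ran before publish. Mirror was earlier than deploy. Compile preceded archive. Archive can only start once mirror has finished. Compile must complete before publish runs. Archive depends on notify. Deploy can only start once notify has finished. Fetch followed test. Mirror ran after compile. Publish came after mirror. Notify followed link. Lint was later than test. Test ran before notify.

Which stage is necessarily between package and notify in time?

Tracing the constraints gives package → compile → notify, so compile sits after package and before notify.
No other stage is forced both after package and before notify.

compile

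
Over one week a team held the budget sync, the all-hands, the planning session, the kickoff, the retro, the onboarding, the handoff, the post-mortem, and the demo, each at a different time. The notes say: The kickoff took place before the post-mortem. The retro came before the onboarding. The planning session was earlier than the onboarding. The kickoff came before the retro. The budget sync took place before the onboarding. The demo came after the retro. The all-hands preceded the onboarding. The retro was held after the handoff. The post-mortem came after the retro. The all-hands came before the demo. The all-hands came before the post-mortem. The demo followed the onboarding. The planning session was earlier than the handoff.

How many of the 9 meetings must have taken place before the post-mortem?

Directly stated before the post-mortem: the all-hands, the kickoff, and the retro.
The handoff reaches the post-mortem via the handoff → the retro → the post-mortem.
The planning session reaches the post-mortem via the planning session → the handoff → the retro → the post-mortem.
No chain forces the demo (or any of the others) ahead of the post-mortem.
That's the all-hands, the handoff, the kickoff, the planning session, and the retro — 5 in all.

5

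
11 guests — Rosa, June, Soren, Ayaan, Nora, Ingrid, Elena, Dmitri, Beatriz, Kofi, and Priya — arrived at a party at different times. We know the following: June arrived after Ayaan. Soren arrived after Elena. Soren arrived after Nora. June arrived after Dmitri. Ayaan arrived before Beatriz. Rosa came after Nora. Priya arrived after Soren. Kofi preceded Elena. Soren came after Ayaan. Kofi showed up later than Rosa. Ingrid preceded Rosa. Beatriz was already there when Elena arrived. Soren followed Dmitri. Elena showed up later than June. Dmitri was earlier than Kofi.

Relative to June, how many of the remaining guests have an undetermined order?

Forced before June: Ayaan and Dmitri; forced after June: Elena, Priya, and Soren.
That leaves Beatriz, Ingrid, Kofi, Nora, and Rosa with no forced order relative to June — 5.

5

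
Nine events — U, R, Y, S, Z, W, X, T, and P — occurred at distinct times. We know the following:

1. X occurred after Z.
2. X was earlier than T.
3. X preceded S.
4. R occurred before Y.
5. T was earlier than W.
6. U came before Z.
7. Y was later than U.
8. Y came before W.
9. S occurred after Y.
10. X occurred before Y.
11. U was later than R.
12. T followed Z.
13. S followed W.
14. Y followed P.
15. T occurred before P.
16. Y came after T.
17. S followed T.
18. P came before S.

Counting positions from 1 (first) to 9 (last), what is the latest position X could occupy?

X must come before P, S, T, W, and Y — 5 events forced after it.
Everything else can be placed before X in some valid order, so X can sit as late as position 9 − 5 = 4.

4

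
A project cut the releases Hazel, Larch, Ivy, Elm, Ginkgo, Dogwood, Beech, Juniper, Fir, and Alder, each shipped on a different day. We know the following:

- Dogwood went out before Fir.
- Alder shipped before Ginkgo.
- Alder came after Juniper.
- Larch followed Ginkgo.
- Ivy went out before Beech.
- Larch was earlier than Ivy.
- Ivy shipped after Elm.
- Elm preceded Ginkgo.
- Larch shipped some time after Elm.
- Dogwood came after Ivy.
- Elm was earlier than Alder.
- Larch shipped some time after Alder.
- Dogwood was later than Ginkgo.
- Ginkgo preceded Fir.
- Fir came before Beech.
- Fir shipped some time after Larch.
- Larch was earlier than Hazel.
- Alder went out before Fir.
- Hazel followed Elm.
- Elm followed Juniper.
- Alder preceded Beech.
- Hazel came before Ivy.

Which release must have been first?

Juniper has a chain of constraints placing it before every other release, so Juniper must be first.

Juniper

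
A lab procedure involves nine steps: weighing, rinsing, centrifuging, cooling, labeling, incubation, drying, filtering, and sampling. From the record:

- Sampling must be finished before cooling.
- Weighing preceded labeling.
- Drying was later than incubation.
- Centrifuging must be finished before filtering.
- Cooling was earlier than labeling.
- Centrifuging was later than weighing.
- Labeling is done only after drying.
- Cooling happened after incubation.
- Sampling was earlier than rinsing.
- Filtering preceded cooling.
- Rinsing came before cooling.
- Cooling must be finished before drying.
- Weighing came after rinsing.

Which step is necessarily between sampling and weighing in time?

Tracing the constraints gives sampling → rinsing → weighing, so rinsing sits after sampling and before weighing.
No other step is forced both after sampling and before weighing.

rinsing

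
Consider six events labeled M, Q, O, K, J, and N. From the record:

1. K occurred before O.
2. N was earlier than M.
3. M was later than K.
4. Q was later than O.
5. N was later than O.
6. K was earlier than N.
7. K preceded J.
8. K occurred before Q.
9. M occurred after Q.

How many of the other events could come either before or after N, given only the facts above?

Forced before N: K and O; forced after N: M.
That leaves J and Q with no forced order relative to N — 2.

2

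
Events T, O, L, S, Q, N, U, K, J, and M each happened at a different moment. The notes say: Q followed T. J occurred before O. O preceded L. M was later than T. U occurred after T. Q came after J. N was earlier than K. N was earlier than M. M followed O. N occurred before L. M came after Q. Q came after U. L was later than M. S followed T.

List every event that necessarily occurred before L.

Directly stated before L: M, N, and O.
J reaches L via J → O → L.
Q reaches L via Q → M → L.
T reaches L via T → M → L.
Likewise U reaches L by chaining the stated constraints.
No chain forces K (or any of the others) ahead of L.

J, M, N, O, Q, T, U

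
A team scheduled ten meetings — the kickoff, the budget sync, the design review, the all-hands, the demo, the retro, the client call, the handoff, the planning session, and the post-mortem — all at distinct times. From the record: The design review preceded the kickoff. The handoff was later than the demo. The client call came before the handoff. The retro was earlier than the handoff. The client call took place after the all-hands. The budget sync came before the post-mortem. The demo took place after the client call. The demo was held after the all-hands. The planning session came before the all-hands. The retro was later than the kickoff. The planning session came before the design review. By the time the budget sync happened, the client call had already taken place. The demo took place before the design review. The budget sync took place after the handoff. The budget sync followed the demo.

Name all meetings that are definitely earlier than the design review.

Directly stated before the design review: the demo and the planning session.
The all-hands reaches the design review via the all-hands → the demo → the design review.
The client call reaches the design review via the client call → the demo → the design review.

the all-hands, the client call, the demo, the planning session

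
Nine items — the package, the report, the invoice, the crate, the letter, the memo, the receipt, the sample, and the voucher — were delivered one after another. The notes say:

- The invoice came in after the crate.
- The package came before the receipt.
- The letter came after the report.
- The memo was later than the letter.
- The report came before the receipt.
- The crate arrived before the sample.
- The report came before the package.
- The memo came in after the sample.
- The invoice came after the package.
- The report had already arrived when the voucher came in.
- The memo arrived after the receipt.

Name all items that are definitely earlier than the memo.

the crate, the letter, the package, the receipt, the report, the sample

Directly stated before the memo: the letter, the receipt, and the sample.
The crate reaches the memo via the crate → the sample → the memo.
The package reaches the memo via the package → the receipt → the memo.
The report reaches the memo via the report → the receipt → the memo.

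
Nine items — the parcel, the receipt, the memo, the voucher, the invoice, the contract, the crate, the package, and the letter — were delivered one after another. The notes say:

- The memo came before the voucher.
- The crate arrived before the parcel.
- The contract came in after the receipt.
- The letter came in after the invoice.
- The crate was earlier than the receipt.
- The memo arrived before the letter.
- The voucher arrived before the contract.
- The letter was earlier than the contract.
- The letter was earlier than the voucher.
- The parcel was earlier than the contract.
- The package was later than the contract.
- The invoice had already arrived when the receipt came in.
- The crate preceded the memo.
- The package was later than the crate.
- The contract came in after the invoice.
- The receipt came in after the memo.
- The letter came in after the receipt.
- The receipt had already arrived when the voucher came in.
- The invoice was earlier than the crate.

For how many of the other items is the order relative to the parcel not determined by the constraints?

4

Forced before the parcel: the crate and the invoice; forced after the parcel: the contract and the package.
That leaves the letter, the memo, the receipt, and the voucher with no forced order relative to the parcel — 4.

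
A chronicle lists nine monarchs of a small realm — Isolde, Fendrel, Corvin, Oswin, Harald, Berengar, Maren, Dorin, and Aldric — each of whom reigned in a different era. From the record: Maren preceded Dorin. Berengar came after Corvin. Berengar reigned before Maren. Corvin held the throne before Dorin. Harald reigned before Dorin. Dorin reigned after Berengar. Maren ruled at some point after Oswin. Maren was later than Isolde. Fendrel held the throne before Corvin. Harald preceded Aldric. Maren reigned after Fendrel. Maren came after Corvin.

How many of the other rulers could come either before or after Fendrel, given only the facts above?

Forced after Fendrel: Berengar, Corvin, Dorin, and Maren.
That leaves Aldric, Harald, Isolde, and Oswin with no forced order relative to Fendrel — 4.

4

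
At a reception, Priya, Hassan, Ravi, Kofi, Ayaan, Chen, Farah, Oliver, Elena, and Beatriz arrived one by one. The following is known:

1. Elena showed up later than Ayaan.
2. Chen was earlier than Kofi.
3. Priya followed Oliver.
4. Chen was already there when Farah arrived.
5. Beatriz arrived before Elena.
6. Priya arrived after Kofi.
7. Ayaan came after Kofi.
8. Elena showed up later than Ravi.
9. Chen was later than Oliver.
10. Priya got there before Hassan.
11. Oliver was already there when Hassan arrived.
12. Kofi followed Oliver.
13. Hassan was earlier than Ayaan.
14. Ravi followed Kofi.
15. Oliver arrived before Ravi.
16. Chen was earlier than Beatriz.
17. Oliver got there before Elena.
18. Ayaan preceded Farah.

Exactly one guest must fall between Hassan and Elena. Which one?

Tracing the constraints gives Hassan → Ayaan → Elena, so Ayaan sits after Hassan and before Elena.
No other guest is forced both after Hassan and before Elena.

Ayaan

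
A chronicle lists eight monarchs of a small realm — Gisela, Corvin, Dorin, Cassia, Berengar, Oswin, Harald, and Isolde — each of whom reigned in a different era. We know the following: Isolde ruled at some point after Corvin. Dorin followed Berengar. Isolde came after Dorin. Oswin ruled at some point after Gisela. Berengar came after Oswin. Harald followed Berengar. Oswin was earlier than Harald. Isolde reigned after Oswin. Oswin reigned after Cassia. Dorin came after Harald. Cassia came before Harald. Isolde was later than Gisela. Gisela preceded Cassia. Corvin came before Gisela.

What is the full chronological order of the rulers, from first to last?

Corvin, Gisela, Cassia, Oswin, Berengar, Harald, Dorin, Isolde

The constraints fix every adjacent pair, so only one ordering works:
Corvin → Gisela → Cassia → Oswin → Berengar → Harald → Dorin → Isolde.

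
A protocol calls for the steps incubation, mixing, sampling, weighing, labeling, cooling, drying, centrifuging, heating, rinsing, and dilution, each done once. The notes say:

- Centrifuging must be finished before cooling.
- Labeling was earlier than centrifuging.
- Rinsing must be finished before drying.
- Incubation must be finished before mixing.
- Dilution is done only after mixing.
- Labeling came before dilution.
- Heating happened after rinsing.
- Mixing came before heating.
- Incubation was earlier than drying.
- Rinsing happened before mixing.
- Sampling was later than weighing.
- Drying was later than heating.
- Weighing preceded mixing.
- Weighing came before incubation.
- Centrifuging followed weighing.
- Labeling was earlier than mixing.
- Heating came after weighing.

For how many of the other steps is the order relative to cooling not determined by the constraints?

Forced before cooling: centrifuging, labeling, and weighing.
That leaves dilution, drying, heating, incubation, mixing, rinsing, and sampling with no forced order relative to cooling — 7.

7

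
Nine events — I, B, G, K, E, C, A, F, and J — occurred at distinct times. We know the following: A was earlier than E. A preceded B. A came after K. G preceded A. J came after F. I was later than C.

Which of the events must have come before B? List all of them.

A, G, K

Directly stated before B: A.
G reaches B via G → A → B.
K reaches B via K → A → B.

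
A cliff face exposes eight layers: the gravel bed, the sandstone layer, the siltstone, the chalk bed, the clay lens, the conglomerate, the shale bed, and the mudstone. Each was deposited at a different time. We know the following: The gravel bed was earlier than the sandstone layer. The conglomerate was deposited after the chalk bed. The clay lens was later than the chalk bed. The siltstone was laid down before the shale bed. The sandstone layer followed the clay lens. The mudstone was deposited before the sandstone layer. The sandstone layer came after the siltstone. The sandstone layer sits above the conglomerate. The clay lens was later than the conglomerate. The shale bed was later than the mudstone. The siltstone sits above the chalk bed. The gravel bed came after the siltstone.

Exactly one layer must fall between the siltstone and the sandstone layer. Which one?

Tracing the constraints gives the siltstone → the gravel bed → the sandstone layer, so the gravel bed sits after the siltstone and before the sandstone layer.
No other layer is forced both after the siltstone and before the sandstone layer.

the gravel bed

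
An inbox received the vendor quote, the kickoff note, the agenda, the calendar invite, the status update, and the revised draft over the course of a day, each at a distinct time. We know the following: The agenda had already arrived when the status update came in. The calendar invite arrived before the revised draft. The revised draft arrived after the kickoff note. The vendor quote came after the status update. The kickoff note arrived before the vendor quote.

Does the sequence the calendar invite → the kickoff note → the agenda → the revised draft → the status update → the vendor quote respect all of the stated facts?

yes

Check each stated constraint against the proposed order — e.g. the calendar invite is ahead of the revised draft; the kickoff note is ahead of the vendor quote. Every pair is in the required order; nothing is violated.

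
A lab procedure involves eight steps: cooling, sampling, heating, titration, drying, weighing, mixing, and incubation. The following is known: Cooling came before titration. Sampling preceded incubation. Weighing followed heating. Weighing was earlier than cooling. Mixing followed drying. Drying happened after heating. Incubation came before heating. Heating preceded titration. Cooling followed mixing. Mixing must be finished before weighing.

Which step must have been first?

sampling

Sampling has a chain of constraints placing it before every other step, so sampling must be first.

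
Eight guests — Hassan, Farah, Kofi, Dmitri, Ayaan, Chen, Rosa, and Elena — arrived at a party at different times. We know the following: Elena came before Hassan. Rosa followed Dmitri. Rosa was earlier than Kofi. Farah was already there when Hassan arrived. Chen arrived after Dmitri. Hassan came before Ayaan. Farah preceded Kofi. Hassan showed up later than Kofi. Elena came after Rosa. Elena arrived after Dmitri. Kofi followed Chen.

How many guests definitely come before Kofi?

4

Directly stated before Kofi: Chen, Farah, and Rosa.
Dmitri reaches Kofi via Dmitri → Rosa → Kofi.
No chain forces Elena (or any of the others) ahead of Kofi.
That's Chen, Dmitri, Farah, and Rosa — 4 in all.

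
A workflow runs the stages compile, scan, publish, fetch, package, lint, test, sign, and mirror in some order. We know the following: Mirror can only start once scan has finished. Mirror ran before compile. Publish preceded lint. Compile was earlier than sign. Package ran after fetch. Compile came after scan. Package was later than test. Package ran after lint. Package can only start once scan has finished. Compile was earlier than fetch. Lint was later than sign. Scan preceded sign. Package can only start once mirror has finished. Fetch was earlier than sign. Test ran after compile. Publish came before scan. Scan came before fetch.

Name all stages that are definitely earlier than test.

Directly stated before test: compile.
Mirror reaches test via mirror → compile → test.
Publish reaches test via publish → scan → compile → test.
Scan reaches test via scan → compile → test.
No chain forces lint (or any of the others) ahead of test.

compile, mirror, publish, scan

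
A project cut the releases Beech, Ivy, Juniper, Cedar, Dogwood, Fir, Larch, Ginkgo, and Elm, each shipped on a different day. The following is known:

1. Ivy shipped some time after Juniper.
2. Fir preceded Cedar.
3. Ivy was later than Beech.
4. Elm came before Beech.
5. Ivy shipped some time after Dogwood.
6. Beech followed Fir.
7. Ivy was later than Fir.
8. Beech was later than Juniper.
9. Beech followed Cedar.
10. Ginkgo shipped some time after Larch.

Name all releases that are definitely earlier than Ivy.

Directly stated before Ivy: Beech, Dogwood, Fir, and Juniper.
Cedar reaches Ivy via Cedar → Beech → Ivy.
Elm reaches Ivy via Elm → Beech → Ivy.
No chain forces Ginkgo (or any of the others) ahead of Ivy.

Beech, Cedar, Dogwood, Elm, Fir, Juniper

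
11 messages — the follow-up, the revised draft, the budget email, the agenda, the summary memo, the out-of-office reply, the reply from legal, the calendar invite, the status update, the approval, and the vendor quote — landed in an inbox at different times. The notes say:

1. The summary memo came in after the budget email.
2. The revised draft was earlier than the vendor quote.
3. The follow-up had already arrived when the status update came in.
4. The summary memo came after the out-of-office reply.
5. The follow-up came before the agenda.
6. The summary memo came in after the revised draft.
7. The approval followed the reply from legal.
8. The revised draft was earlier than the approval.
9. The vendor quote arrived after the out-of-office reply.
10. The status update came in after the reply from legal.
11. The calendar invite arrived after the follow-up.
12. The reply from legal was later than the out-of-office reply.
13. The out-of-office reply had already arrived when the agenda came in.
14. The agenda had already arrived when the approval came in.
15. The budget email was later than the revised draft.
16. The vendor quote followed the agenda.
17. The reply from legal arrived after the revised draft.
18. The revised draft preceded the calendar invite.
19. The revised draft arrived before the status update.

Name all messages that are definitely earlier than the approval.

the agenda, the follow-up, the out-of-office reply, the reply from legal, the revised draft

Directly stated before the approval: the agenda, the reply from legal, and the revised draft.
The follow-up reaches the approval via the follow-up → the agenda → the approval.
The out-of-office reply reaches the approval via the out-of-office reply → the agenda → the approval.
No chain forces the summary memo (or any of the others) ahead of the approval.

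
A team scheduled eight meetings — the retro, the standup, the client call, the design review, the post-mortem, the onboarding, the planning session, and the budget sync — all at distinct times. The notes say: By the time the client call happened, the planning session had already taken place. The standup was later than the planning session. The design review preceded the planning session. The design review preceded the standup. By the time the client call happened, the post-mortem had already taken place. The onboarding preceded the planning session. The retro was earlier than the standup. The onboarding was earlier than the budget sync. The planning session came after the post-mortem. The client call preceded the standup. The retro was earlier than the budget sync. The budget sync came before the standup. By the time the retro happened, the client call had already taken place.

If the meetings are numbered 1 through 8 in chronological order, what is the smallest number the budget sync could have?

The client call, the design review, the onboarding, the planning session, the post-mortem, and the retro must all come before the budget sync — 6 forced predecessors.
Nothing else is forced ahead of the budget sync, so its earliest slot is position 6 + 1 = 7.

7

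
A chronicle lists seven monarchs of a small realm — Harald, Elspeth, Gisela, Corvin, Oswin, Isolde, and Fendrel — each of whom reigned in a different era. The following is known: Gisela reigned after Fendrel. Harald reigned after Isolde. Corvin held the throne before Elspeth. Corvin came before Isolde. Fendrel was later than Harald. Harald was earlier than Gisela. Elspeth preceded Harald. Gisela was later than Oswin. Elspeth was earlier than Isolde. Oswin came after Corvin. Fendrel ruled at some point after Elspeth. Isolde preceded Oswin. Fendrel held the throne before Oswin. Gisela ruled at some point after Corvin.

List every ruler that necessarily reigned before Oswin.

Corvin, Elspeth, Fendrel, Harald, Isolde

Directly stated before Oswin: Corvin, Fendrel, and Isolde.
Elspeth reaches Oswin via Elspeth → Fendrel → Oswin.
Harald reaches Oswin via Harald → Fendrel → Oswin.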